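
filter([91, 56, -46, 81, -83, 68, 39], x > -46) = [91, 56, 81, 68, 39]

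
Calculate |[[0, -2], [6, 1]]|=(0)*(1) - (-2)*(6)
= 12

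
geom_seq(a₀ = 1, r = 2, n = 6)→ a_0 = 1*2^0 = 1
a_1 = 1*2^1 = 2
a_2 = 1*2^2 = 4
...
= [1, 2, 4, 8, 16, 32]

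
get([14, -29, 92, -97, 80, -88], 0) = 14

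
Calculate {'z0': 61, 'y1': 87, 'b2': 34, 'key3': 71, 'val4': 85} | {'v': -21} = {'z0': 61, 'y1': 87, 'b2': 34, 'key3': 71, 'val4': 85, 'v': -21}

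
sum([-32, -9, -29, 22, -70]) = (-32) + (-9) + (-29) + 22 + (-70)
= -118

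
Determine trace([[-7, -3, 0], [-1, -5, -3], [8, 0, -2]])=-14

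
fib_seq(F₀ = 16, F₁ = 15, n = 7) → F_2 = F_1 + F_0 = 31
F_3 = F_2 + F_1 = 46
F_4 = F_3 + F_2 = 77
...
= [16, 15, 31, 46, 77, 123, 200]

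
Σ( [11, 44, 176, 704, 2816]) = 11 + 44 + 176 + 704 + 2816
= 3751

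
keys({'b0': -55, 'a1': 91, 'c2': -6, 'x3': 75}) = ['b0', 'a1', 'c2', 'x3']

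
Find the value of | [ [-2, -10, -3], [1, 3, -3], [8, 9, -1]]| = (1)*(-2)*det([[3, -3], [9, -1]]) + (-1)*(-10)*det([[1, -3], [8, -1]]) + (1)*(-3)*det([[1, 3], [8, 9]])
= -48 + 230 + 45
= 227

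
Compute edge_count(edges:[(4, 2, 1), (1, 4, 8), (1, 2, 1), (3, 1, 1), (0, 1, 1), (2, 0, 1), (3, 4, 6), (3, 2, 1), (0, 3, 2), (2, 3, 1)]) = 10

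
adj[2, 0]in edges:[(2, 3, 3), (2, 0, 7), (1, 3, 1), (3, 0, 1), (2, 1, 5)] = 7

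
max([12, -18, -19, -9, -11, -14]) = 12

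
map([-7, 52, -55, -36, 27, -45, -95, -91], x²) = (-7)²=49, (52)²=2704, (-55)²=3025, (-36)²=1296, (27)²=729, (-45)²=2025, (-95)²=9025, (-91)²=8281
= [49, 2704, 3025, 1296, 729, 2025, 9025, 8281]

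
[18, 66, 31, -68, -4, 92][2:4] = [31, -68]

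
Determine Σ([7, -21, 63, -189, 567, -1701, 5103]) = 3829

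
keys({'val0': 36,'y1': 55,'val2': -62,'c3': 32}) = ['val0', 'y1', 'val2', 'c3']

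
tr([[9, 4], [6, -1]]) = diagonal: 9 + (-1)
= 8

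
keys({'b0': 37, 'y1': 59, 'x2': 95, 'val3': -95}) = ['b0', 'y1', 'x2', 'val3']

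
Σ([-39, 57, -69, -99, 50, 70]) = (-39) + 57 + (-69) + (-99) + 50 + 70
= -30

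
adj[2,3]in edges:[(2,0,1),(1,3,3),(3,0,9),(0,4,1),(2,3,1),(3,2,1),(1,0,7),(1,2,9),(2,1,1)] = 1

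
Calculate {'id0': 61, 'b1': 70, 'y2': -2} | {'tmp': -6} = {'id0': 61, 'b1': 70, 'y2': -2, 'tmp': -6}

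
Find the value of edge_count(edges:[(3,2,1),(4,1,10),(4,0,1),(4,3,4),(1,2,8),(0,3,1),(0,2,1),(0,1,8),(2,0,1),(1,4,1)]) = 10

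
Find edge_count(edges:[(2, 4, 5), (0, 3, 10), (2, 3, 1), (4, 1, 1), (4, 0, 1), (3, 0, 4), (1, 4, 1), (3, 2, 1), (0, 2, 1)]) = 9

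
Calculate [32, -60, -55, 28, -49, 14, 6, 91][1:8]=[-60, -55, 28, -49, 14, 6, 91]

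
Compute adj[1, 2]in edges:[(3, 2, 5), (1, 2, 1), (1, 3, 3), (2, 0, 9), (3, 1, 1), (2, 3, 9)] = 1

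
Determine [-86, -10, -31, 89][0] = -86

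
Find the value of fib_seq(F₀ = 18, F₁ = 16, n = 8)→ F_2 = F_1 + F_0 = 34
F_3 = F_2 + F_1 = 50
F_4 = F_3 + F_2 = 84
...
= [18, 16, 34, 50, 84, 134, 218, 352]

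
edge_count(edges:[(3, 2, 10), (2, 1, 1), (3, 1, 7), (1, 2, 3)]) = 4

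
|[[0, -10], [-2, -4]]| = -20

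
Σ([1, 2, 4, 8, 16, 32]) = 1 + 2 + 4 + 8 + 16 + 32
= 63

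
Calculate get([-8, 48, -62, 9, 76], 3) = 9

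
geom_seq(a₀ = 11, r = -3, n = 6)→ [11, -33, 99, -297, 891, -2673]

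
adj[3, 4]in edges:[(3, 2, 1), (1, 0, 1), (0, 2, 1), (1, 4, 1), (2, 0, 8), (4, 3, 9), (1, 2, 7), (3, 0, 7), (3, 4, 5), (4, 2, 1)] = 5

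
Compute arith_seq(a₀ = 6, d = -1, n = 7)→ a_0 = 6 + 0*-1 = 6
a_1 = 6 + 1*-1 = 5
a_2 = 6 + 2*-1 = 4
...
= [6, 5, 4, 3, 2, 1, 0]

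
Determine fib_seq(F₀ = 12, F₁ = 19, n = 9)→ [12, 19, 31, 50, 81, 131, 212, 343, 555]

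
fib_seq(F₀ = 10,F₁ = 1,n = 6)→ F_2 = F_1 + F_0 = 11
F_3 = F_2 + F_1 = 12
F_4 = F_3 + F_2 = 23
...
= [10, 1, 11, 12, 23, 35]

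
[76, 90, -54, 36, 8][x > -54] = [76, 90, 36, 8]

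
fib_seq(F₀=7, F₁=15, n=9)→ [7, 15, 22, 37, 59, 96, 155, 251, 406]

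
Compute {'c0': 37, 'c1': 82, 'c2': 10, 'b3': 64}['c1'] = 82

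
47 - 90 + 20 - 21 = -44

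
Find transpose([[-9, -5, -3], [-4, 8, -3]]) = [[-9, -4], [-5, 8], [-3, -3]]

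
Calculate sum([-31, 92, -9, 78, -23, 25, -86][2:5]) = 46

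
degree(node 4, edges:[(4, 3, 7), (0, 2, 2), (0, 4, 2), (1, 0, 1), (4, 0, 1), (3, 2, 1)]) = incident: (4,3), (0,4), (4,0)
= 3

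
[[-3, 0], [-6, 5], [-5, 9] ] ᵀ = [[-3, -6, -5], [0, 5, 9]]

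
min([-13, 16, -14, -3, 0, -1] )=-14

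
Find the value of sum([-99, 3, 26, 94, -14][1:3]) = 29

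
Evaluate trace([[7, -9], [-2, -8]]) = diagonal: 7 + (-8)
= -1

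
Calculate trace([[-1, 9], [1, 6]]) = diagonal: (-1) + 6
= 5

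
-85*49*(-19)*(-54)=-4273290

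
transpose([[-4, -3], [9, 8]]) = [[-4, 9], [-3, 8]]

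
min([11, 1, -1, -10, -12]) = -12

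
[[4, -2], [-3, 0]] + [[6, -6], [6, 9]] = [[10, -8], [3, 9]]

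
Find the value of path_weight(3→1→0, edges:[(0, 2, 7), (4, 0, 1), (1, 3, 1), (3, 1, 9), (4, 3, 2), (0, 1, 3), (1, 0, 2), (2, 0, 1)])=11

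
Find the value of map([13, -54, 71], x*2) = 13*2=26, -54*2=-108, 71*2=142
= [26, -108, 142]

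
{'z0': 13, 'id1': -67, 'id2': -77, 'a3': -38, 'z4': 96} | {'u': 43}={'z0': 13, 'id1': -67, 'id2': -77, 'a3': -38, 'z4': 96, 'u': 43}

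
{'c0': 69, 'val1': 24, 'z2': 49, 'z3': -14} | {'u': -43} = {'c0': 69, 'val1': 24, 'z2': 49, 'z3': -14, 'u': -43}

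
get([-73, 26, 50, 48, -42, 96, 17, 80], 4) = -42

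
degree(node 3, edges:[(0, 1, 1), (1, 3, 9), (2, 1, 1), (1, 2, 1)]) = 1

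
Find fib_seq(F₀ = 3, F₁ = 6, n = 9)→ F_2 = F_1 + F_0 = 9
F_3 = F_2 + F_1 = 15
F_4 = F_3 + F_2 = 24
...
= [3, 6, 9, 15, 24, 39, 63, 102, 165]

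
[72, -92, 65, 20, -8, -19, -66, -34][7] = -34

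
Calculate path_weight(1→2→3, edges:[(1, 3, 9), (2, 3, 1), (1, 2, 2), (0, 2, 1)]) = 3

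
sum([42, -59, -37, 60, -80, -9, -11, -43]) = -137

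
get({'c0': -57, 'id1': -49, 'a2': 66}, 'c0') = -57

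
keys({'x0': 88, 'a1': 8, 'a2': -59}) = ['x0', 'a1', 'a2']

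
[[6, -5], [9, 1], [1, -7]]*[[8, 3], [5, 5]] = [[23, -7], [77, 32], [-27, -32]]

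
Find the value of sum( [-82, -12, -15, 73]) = (-82) + (-12) + (-15) + 73
= -36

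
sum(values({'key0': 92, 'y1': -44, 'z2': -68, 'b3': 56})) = 36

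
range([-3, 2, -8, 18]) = 26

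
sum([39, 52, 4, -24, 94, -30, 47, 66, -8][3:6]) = slice → [-24, 94, -30]
(-24) + 94 + (-30)
= 40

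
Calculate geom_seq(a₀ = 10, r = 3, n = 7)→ a_0 = 10*3^0 = 10
a_1 = 10*3^1 = 30
a_2 = 10*3^2 = 90
...
= [10, 30, 90, 270, 810, 2430, 7290]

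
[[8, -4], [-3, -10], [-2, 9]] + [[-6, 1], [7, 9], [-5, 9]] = [[2, -3], [4, -1], [-7, 18]]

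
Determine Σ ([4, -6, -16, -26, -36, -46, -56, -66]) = 4 + (-6) + (-16) + (-26) + (-36) + (-46) + (-56) + (-66)
= -248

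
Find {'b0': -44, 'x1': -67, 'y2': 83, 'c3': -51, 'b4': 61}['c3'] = -51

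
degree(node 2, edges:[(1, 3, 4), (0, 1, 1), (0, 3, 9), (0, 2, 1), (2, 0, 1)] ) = incident: (0,2), (2,0)
= 2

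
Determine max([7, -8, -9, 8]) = 8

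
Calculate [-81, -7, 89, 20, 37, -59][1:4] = [-7, 89, 20]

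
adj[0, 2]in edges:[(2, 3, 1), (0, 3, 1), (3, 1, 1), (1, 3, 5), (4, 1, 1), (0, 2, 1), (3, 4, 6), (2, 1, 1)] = 1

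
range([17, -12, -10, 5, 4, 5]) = 29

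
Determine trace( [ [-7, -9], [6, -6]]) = diagonal: (-7) + (-6)
= -13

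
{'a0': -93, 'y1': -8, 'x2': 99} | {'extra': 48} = {'a0': -93, 'y1': -8, 'x2': 99, 'extra': 48}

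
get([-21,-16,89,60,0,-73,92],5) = -73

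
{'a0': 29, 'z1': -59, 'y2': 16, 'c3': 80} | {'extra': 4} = {'a0': 29, 'z1': -59, 'y2': 16, 'c3': 80, 'extra': 4}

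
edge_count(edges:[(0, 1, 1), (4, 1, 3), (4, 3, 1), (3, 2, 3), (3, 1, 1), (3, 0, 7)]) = 6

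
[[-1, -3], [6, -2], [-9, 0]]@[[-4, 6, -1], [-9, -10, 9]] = C[0][0] = (-1)*(-4) + (-3)*(-9) = 31
C[0][1] = (-1)*(6) + (-3)*(-10) = 24
C[0][2] = (-1)*(-1) + (-3)*(9) = -26
C[1][0] = (6)*(-4) + (-2)*(-9) = -6
C[1][1] = (6)*(6) + (-2)*(-10) = 56
C[1][2] = (6)*(-1) + (-2)*(9) = -24
... (3 more cells)
= [[31, 24, -26], [-6, 56, -24], [36, -54, 9]]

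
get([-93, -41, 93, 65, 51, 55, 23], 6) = 23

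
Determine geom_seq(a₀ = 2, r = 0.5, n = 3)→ a_0 = 2*0.5^0 = 2.0
a_1 = 2*0.5^1 = 1.0
a_2 = 2*0.5^2 = 0.5
= [2.0, 1.0, 0.5]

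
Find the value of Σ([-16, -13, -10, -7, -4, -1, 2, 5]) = -44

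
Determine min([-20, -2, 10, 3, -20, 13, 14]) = -20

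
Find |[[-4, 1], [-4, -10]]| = (-4)*(-10) - (1)*(-4)
= 44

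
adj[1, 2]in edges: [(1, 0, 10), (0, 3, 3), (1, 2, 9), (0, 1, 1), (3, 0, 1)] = 9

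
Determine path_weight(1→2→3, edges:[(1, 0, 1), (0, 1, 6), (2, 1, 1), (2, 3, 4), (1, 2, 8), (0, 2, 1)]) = 12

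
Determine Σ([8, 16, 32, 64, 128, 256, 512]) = 8 + 16 + 32 + 64 + 128 + 256 + 512
= 1016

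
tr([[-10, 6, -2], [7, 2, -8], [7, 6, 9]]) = diagonal: (-10) + 2 + 9
= 1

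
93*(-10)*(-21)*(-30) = -585900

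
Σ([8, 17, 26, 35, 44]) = 130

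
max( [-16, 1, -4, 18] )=18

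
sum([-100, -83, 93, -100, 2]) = (-100) + (-83) + 93 + (-100) + 2
= -188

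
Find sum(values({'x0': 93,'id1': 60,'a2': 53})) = 93 + 60 + 53
= 206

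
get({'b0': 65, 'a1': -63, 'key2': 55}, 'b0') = 65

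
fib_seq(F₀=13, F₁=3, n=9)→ [13, 3, 16, 19, 35, 54, 89, 143, 232]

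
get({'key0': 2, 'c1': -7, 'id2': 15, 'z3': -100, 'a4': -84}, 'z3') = -100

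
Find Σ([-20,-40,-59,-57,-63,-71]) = (-20) + (-40) + (-59) + (-57) + (-63) + (-71)
= -310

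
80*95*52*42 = 16598400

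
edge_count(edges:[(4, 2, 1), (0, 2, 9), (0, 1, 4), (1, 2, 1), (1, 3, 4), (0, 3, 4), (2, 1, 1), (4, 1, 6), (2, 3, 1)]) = 9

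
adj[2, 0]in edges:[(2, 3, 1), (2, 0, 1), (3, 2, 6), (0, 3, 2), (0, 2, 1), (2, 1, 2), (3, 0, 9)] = 1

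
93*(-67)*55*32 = -10966560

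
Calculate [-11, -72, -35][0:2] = [-11, -72]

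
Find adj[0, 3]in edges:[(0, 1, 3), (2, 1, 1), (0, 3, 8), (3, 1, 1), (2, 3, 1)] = 8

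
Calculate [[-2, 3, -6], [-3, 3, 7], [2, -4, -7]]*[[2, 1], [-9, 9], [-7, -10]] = C[0][0] = (-2)*(2) + (3)*(-9) + (-6)*(-7) = 11
C[0][1] = (-2)*(1) + (3)*(9) + (-6)*(-10) = 85
C[1][0] = (-3)*(2) + (3)*(-9) + (7)*(-7) = -82
C[1][1] = (-3)*(1) + (3)*(9) + (7)*(-10) = -46
C[2][0] = (2)*(2) + (-4)*(-9) + (-7)*(-7) = 89
C[2][1] = (2)*(1) + (-4)*(9) + (-7)*(-10) = 36
= [[11, 85], [-82, -46], [89, 36]]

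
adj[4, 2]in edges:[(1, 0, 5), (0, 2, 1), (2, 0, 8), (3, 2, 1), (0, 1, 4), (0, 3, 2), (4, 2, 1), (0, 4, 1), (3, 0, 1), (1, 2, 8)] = 1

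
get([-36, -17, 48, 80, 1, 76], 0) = -36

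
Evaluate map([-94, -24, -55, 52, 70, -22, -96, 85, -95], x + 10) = -94+10=-84, -24+10=-14, -55+10=-45, 52+10=62, 70+10=80, -22+10=-12, -96+10=-86, 85+10=95, -95+10=-85
= [-84, -14, -45, 62, 80, -12, -86, 95, -85]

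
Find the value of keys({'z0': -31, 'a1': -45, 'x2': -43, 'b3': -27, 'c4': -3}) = ['z0', 'a1', 'x2', 'b3', 'c4']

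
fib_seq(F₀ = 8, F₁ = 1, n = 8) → F_2 = F_1 + F_0 = 9
F_3 = F_2 + F_1 = 10
F_4 = F_3 + F_2 = 19
...
= [8, 1, 9, 10, 19, 29, 48, 77]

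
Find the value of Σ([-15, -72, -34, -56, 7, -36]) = (-15) + (-72) + (-34) + (-56) + 7 + (-36)
= -206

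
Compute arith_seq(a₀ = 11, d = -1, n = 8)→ a_0 = 11 + 0*-1 = 11
a_1 = 11 + 1*-1 = 10
a_2 = 11 + 2*-1 = 9
...
= [11, 10, 9, 8, 7, 6, 5, 4]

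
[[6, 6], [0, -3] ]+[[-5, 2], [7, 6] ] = [[1, 8], [7, 3]]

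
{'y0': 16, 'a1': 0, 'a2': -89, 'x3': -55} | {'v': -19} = {'y0': 16, 'a1': 0, 'a2': -89, 'x3': -55, 'v': -19}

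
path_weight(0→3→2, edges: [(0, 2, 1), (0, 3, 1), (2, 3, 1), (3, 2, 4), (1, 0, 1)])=w(0→3)=1 + w(3→2)=4
= 5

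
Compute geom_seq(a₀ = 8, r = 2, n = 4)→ a_0 = 8*2^0 = 8
a_1 = 8*2^1 = 16
a_2 = 8*2^2 = 32
...
= [8, 16, 32, 64]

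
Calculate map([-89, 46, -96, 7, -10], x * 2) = -89*2=-178, 46*2=92, -96*2=-192, 7*2=14, -10*2=-20
= [-178, 92, -192, 14, -20]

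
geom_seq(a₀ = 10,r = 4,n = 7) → a_0 = 10*4^0 = 10
a_1 = 10*4^1 = 40
a_2 = 10*4^2 = 160
...
= [10, 40, 160, 640, 2560, 10240, 40960]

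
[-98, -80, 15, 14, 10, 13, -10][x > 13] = keep x where x > 13: -98✗, -80✗, 15✓, 14✓, 10✗, 13✗, -10✗
= [15, 14]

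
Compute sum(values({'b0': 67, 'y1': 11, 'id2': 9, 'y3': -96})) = 67 + 11 + 9 + (-96)
= -9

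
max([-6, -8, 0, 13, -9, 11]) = 13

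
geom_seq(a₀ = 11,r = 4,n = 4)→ a_0 = 11*4^0 = 11
a_1 = 11*4^1 = 44
a_2 = 11*4^2 = 176
...
= [11, 44, 176, 704]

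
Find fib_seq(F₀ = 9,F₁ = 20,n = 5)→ F_2 = F_1 + F_0 = 29
F_3 = F_2 + F_1 = 49
F_4 = F_3 + F_2 = 78
= [9, 20, 29, 49, 78]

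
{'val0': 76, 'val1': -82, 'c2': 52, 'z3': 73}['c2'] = 52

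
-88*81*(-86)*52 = 31876416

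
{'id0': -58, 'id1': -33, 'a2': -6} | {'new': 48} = {'id0': -58, 'id1': -33, 'a2': -6, 'new': 48}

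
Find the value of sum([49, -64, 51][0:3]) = slice → [49, -64, 51]
49 + (-64) + 51
= 36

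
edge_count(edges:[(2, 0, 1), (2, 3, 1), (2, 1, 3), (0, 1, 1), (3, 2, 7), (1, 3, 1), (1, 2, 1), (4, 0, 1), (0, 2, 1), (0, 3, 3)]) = 10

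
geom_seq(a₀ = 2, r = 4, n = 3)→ a_0 = 2*4^0 = 2
a_1 = 2*4^1 = 8
a_2 = 2*4^2 = 32
= [2, 8, 32]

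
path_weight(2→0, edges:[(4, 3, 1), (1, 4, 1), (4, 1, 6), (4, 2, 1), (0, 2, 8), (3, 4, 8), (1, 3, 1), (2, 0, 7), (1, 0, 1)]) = w(2→0)=7
= 7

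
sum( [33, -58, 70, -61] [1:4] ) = -49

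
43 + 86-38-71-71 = -51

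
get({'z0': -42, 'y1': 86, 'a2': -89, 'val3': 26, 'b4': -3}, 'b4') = -3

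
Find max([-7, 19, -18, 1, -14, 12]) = 19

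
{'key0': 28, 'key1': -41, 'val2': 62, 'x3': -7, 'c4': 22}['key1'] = -41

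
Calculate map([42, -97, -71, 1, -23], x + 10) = 42+10=52, -97+10=-87, -71+10=-61, 1+10=11, -23+10=-13
= [52, -87, -61, 11, -13]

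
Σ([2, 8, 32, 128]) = 170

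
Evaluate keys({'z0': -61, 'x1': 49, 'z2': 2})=['z0', 'x1', 'z2']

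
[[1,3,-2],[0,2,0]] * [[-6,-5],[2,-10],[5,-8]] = [[-10, -19], [4, -20]]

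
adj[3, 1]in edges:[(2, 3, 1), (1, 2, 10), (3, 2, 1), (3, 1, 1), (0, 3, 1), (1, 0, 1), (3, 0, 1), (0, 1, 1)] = 1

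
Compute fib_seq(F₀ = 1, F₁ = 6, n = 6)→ F_2 = F_1 + F_0 = 7
F_3 = F_2 + F_1 = 13
F_4 = F_3 + F_2 = 20
...
= [1, 6, 7, 13, 20, 33]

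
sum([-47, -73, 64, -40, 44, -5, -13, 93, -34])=(-47) + (-73) + 64 + (-40) + 44 + (-5) + (-13) + 93 + (-34)
= -11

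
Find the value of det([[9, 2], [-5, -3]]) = -17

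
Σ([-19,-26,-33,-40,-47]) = (-19) + (-26) + (-33) + (-40) + (-47)
= -165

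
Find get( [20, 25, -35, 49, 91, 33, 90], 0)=20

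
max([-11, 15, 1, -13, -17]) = 15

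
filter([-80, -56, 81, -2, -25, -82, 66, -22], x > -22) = [81, -2, 66]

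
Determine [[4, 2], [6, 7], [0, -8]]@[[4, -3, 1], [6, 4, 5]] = C[0][0] = (4)*(4) + (2)*(6) = 28
C[0][1] = (4)*(-3) + (2)*(4) = -4
C[0][2] = (4)*(1) + (2)*(5) = 14
C[1][0] = (6)*(4) + (7)*(6) = 66
C[1][1] = (6)*(-3) + (7)*(4) = 10
C[1][2] = (6)*(1) + (7)*(5) = 41
... (3 more cells)
= [[28, -4, 14], [66, 10, 41], [-48, -32, -40]]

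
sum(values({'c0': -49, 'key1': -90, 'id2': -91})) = (-49) + (-90) + (-91)
= -230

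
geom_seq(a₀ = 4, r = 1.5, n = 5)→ a_0 = 4*1.5^0 = 4.0
a_1 = 4*1.5^1 = 6.0
a_2 = 4*1.5^2 = 9.0
...
= [4.0, 6.0, 9.0, 13.5, 20.25]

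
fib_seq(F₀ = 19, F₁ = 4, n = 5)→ [19, 4, 23, 27, 50]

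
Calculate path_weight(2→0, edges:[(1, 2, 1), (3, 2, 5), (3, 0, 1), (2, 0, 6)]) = w(2→0)=6
= 6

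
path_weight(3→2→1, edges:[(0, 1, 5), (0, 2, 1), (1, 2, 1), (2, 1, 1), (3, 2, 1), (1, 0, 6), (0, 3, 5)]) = 2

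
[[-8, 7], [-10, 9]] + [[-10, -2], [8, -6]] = [[-18, 5], [-2, 3]]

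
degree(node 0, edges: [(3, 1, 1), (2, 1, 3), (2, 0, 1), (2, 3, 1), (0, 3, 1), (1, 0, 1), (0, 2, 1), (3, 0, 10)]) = 5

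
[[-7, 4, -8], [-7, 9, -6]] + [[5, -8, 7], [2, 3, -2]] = [[-2, -4, -1], [-5, 12, -8]]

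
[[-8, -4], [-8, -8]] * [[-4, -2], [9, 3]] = [[-4, 4], [-40, -8]]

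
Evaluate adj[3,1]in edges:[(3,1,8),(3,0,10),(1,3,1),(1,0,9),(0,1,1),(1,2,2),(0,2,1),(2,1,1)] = 8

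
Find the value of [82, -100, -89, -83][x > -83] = keep x where x > -83: 82✓, -100✗, -89✗, -83✗
= [82]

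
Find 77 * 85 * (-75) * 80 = -39270000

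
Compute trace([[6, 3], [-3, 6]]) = 12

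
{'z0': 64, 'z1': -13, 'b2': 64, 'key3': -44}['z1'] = -13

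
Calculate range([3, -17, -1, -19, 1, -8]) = 22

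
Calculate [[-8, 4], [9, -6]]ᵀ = [[-8, 9], [4, -6]]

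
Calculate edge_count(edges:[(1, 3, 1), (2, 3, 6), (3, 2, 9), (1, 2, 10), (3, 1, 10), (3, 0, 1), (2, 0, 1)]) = 7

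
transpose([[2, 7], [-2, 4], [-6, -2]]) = [[2, -2, -6], [7, 4, -2]]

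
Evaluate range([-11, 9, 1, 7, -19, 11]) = 30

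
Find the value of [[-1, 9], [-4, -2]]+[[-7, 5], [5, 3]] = [[-8, 14], [1, 1]]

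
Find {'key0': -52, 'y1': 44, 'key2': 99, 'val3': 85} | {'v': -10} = {'key0': -52, 'y1': 44, 'key2': 99, 'val3': 85, 'v': -10}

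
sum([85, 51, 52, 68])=85 + 51 + 52 + 68
= 256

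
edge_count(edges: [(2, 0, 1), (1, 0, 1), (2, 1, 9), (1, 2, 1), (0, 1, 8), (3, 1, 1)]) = 6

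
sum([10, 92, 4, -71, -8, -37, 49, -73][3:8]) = -140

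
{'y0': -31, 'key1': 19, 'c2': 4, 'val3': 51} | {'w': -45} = {'y0': -31, 'key1': 19, 'c2': 4, 'val3': 51, 'w': -45}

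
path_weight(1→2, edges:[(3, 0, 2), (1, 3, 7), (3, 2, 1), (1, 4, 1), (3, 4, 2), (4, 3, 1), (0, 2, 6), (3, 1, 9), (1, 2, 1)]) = 1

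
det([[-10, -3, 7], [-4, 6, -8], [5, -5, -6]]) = 882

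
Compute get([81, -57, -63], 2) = -63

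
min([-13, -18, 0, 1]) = -18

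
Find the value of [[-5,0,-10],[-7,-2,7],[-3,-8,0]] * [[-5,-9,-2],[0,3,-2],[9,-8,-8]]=C[0][0] = (-5)*(-5) + (0)*(0) + (-10)*(9) = -65
C[0][1] = (-5)*(-9) + (0)*(3) + (-10)*(-8) = 125
C[0][2] = (-5)*(-2) + (0)*(-2) + (-10)*(-8) = 90
C[1][0] = (-7)*(-5) + (-2)*(0) + (7)*(9) = 98
C[1][1] = (-7)*(-9) + (-2)*(3) + (7)*(-8) = 1
C[1][2] = (-7)*(-2) + (-2)*(-2) + (7)*(-8) = -38
... (3 more cells)
= [[-65, 125, 90], [98, 1, -38], [15, 3, 22]]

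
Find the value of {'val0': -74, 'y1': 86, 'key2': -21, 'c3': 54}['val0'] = -74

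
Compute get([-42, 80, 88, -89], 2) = 88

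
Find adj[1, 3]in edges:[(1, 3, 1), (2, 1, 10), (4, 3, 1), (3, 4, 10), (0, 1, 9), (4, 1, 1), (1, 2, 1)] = 1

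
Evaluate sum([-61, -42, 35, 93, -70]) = -45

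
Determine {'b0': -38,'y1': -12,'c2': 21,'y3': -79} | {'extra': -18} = {'b0': -38, 'y1': -12, 'c2': 21, 'y3': -79, 'extra': -18}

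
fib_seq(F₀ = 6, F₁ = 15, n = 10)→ [6, 15, 21, 36, 57, 93, 150, 243, 393, 636]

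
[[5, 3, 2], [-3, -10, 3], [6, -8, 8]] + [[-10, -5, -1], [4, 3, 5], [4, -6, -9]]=[[-5, -2, 1], [1, -7, 8], [10, -14, -1]]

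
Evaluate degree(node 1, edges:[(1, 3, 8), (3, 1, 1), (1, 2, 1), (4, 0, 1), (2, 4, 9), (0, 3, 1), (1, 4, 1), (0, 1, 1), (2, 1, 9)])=incident: (1,3), (3,1), (1,2), (1,4), (0,1), (2,1)
= 6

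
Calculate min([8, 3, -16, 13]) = -16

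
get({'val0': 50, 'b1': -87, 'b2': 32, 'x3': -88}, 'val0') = 50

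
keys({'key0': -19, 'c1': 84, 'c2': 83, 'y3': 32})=['key0', 'c1', 'c2', 'y3']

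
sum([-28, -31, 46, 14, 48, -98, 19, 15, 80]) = (-28) + (-31) + 46 + 14 + 48 + (-98) + 19 + 15 + 80
= 65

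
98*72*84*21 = 12446784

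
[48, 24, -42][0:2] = [48, 24]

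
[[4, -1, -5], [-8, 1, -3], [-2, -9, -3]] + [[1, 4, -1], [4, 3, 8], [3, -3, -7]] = [[5, 3, -6], [-4, 4, 5], [1, -12, -10]]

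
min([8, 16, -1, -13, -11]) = -13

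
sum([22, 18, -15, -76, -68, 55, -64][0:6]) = -64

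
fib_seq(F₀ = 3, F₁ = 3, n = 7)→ [3, 3, 6, 9, 15, 24, 39]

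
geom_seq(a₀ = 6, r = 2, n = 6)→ [6, 12, 24, 48, 96, 192]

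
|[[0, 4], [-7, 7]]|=(0)*(7) - (4)*(-7)
= 28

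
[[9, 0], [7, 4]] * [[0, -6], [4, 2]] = C[0][0] = (9)*(0) + (0)*(4) = 0
C[0][1] = (9)*(-6) + (0)*(2) = -54
C[1][0] = (7)*(0) + (4)*(4) = 16
C[1][1] = (7)*(-6) + (4)*(2) = -34
= [[0, -54], [16, -34]]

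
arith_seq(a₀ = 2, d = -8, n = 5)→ [2, -6, -14, -22, -30]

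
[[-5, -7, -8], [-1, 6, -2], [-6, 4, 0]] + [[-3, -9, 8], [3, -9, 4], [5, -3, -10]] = [[-8, -16, 0], [2, -3, 2], [-1, 1, -10]]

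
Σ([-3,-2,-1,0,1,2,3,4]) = 4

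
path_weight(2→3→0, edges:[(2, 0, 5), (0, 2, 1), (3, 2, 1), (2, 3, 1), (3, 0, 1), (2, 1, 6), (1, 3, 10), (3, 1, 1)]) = 2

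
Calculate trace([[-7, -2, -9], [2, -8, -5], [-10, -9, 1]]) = -14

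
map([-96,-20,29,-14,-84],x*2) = -96*2=-192, -20*2=-40, 29*2=58, -14*2=-28, -84*2=-168
= [-192, -40, 58, -28, -168]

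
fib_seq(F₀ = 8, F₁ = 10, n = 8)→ F_2 = F_1 + F_0 = 18
F_3 = F_2 + F_1 = 28
F_4 = F_3 + F_2 = 46
...
= [8, 10, 18, 28, 46, 74, 120, 194]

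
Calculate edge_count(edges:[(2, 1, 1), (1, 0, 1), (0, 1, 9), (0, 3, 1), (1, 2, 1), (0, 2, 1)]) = 6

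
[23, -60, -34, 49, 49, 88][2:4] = [-34, 49]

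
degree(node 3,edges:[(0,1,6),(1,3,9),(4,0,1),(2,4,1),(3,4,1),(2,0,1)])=2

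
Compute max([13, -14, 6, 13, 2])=13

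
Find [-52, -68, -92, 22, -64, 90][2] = -92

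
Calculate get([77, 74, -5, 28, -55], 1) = 74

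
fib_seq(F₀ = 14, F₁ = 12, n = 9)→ [14, 12, 26, 38, 64, 102, 166, 268, 434]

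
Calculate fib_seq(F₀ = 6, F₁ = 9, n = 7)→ [6, 9, 15, 24, 39, 63, 102]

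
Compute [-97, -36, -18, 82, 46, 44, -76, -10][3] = 82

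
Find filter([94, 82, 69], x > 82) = [94]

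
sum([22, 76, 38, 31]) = 22 + 76 + 38 + 31
= 167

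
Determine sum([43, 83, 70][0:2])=slice → [43, 83]
43 + 83
= 126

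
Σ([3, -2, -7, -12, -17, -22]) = 3 + (-2) + (-7) + (-12) + (-17) + (-22)
= -57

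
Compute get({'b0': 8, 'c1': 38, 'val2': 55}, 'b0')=8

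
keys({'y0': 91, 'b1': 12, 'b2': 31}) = ['y0', 'b1', 'b2']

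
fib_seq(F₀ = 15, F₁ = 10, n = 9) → F_2 = F_1 + F_0 = 25
F_3 = F_2 + F_1 = 35
F_4 = F_3 + F_2 = 60
...
= [15, 10, 25, 35, 60, 95, 155, 250, 405]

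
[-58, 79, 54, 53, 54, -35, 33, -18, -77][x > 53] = [79, 54, 54]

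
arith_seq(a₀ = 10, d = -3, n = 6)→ [10, 7, 4, 1, -2, -5]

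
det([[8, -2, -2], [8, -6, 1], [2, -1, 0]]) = -4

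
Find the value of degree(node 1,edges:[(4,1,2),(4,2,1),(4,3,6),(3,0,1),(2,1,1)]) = 2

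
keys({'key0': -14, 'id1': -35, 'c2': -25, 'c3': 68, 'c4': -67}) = ['key0', 'id1', 'c2', 'c3', 'c4']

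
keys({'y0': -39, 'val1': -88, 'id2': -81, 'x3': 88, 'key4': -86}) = ['y0', 'val1', 'id2', 'x3', 'key4']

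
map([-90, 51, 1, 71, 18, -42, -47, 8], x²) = (-90)²=8100, (51)²=2601, (1)²=1, (71)²=5041, (18)²=324, (-42)²=1764, (-47)²=2209, (8)²=64
= [8100, 2601, 1, 5041, 324, 1764, 2209, 64]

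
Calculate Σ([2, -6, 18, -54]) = 2 + -6 + 18 + -54
= -40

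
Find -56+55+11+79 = 89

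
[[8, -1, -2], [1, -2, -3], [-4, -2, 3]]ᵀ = [[8, 1, -4], [-1, -2, -2], [-2, -3, 3]]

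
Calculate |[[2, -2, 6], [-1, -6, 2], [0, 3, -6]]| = 54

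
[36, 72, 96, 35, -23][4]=-23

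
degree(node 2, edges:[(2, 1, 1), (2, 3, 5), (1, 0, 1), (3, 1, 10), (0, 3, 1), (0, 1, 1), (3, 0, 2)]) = incident: (2,1), (2,3)
= 2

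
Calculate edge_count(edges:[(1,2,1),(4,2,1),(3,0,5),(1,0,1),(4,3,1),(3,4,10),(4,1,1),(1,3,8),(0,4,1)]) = 9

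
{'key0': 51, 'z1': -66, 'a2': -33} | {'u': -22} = {'key0': 51, 'z1': -66, 'a2': -33, 'u': -22}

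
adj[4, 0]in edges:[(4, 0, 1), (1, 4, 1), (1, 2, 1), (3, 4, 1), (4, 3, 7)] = 1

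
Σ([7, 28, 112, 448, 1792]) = 2387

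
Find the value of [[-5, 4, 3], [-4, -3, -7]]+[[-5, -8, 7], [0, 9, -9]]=[[-10, -4, 10], [-4, 6, -16]]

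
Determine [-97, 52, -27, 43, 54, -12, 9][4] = 54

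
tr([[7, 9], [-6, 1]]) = 8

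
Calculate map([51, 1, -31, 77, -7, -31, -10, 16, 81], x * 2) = 51*2=102, 1*2=2, -31*2=-62, 77*2=154, -7*2=-14, -31*2=-62, -10*2=-20, 16*2=32, 81*2=162
= [102, 2, -62, 154, -14, -62, -20, 32, 162]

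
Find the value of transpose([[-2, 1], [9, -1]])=[[-2, 9], [1, -1]]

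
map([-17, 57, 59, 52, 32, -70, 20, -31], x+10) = -17+10=-7, 57+10=67, 59+10=69, 52+10=62, 32+10=42, -70+10=-60, 20+10=30, -31+10=-21
= [-7, 67, 69, 62, 42, -60, 30, -21]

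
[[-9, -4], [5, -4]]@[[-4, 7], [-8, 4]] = C[0][0] = (-9)*(-4) + (-4)*(-8) = 68
C[0][1] = (-9)*(7) + (-4)*(4) = -79
C[1][0] = (5)*(-4) + (-4)*(-8) = 12
C[1][1] = (5)*(7) + (-4)*(4) = 19
= [[68, -79], [12, 19]]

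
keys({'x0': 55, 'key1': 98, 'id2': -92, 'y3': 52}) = ['x0', 'key1', 'id2', 'y3']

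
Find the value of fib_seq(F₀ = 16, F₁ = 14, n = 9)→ [16, 14, 30, 44, 74, 118, 192, 310, 502]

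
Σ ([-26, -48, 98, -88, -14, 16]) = (-26) + (-48) + 98 + (-88) + (-14) + 16
= -62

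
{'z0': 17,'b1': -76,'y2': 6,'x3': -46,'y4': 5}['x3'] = -46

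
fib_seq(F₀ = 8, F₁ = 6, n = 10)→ F_2 = F_1 + F_0 = 14
F_3 = F_2 + F_1 = 20
F_4 = F_3 + F_2 = 34
...
= [8, 6, 14, 20, 34, 54, 88, 142, 230, 372]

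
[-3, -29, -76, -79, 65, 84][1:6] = [-29, -76, -79, 65, 84]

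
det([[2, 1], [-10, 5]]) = (2)*(5) - (1)*(-10)
= 20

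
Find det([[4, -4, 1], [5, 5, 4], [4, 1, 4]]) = 65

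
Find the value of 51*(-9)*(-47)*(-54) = -1164942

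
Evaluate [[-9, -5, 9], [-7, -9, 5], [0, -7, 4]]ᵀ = [[-9, -7, 0], [-5, -9, -7], [9, 5, 4]]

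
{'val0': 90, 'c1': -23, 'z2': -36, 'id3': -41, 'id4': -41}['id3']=-41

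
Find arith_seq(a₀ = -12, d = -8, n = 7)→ a_0 = -12 + 0*-8 = -12
a_1 = -12 + 1*-8 = -20
a_2 = -12 + 2*-8 = -28
...
= [-12, -20, -28, -36, -44, -52, -60]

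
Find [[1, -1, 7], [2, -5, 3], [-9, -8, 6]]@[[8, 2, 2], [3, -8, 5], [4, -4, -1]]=[[33, -18, -10], [13, 32, -24], [-72, 22, -64]]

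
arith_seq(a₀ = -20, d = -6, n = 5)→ a_0 = -20 + 0*-6 = -20
a_1 = -20 + 1*-6 = -26
a_2 = -20 + 2*-6 = -32
...
= [-20, -26, -32, -38, -44]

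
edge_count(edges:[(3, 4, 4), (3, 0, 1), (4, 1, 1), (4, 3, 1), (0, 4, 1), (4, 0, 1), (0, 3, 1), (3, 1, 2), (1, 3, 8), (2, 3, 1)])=10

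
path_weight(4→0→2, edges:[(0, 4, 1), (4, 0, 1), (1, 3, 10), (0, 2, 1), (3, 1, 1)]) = 2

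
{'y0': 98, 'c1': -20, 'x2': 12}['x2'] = 12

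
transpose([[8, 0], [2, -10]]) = [[8, 2], [0, -10]]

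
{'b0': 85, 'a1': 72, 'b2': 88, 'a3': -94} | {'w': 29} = {'b0': 85, 'a1': 72, 'b2': 88, 'a3': -94, 'w': 29}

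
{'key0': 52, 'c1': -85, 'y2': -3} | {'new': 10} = {'key0': 52, 'c1': -85, 'y2': -3, 'new': 10}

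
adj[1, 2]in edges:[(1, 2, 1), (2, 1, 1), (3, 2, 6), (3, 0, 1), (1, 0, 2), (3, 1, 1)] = 1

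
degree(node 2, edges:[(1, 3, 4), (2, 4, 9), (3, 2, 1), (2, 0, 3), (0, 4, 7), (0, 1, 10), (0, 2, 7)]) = 4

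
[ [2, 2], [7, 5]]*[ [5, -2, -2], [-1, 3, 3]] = [[8, 2, 2], [30, 1, 1]]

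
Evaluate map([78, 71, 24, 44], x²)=(78)²=6084, (71)²=5041, (24)²=576, (44)²=1936
= [6084, 5041, 576, 1936]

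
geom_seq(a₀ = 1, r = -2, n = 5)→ a_0 = 1*(-2)^0 = 1
a_1 = 1*(-2)^1 = -2
a_2 = 1*(-2)^2 = 4
...
= [1, -2, 4, -8, 16]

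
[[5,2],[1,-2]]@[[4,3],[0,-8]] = [[20, -1], [4, 19]]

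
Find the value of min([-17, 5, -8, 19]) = -17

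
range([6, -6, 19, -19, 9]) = 38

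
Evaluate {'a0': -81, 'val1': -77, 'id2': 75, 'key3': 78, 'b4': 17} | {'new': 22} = {'a0': -81, 'val1': -77, 'id2': 75, 'key3': 78, 'b4': 17, 'new': 22}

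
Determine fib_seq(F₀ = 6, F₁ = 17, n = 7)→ F_2 = F_1 + F_0 = 23
F_3 = F_2 + F_1 = 40
F_4 = F_3 + F_2 = 63
...
= [6, 17, 23, 40, 63, 103, 166]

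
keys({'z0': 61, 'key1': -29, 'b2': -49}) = ['z0', 'key1', 'b2']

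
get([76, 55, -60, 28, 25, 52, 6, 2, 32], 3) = 28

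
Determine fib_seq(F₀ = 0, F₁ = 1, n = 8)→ [0, 1, 1, 2, 3, 5, 8, 13]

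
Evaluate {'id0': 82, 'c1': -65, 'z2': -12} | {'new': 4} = {'id0': 82, 'c1': -65, 'z2': -12, 'new': 4}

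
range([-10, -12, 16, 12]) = 28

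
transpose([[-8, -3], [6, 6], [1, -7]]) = [[-8, 6, 1], [-3, 6, -7]]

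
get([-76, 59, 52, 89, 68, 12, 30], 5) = 12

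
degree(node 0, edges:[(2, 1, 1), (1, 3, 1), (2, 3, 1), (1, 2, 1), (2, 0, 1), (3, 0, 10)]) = 2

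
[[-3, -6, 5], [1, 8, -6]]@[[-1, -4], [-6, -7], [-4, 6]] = C[0][0] = (-3)*(-1) + (-6)*(-6) + (5)*(-4) = 19
C[0][1] = (-3)*(-4) + (-6)*(-7) + (5)*(6) = 84
C[1][0] = (1)*(-1) + (8)*(-6) + (-6)*(-4) = -25
C[1][1] = (1)*(-4) + (8)*(-7) + (-6)*(6) = -96
= [[19, 84], [-25, -96]]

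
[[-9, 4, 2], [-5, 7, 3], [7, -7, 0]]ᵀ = [[-9, -5, 7], [4, 7, -7], [2, 3, 0]]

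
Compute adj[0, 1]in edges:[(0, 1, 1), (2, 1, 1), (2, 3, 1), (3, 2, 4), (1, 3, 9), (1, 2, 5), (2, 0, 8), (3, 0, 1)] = 1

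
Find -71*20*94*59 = -7875320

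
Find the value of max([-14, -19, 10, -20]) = 10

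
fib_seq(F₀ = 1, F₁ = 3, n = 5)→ F_2 = F_1 + F_0 = 4
F_3 = F_2 + F_1 = 7
F_4 = F_3 + F_2 = 11
= [1, 3, 4, 7, 11]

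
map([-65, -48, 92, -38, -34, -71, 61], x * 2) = [-130, -96, 184, -76, -68, -142, 122]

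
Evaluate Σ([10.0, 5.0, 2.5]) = 17.5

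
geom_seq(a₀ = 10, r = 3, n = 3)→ [10, 30, 90]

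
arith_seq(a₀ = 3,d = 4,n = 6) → [3, 7, 11, 15, 19, 23]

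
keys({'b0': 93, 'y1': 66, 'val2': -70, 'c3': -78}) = ['b0', 'y1', 'val2', 'c3']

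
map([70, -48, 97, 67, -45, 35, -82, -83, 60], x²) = (70)²=4900, (-48)²=2304, (97)²=9409, (67)²=4489, (-45)²=2025, (35)²=1225, (-82)²=6724, (-83)²=6889, (60)²=3600
= [4900, 2304, 9409, 4489, 2025, 1225, 6724, 6889, 3600]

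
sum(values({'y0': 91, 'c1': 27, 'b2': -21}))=97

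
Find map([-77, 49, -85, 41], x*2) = [-154, 98, -170, 82]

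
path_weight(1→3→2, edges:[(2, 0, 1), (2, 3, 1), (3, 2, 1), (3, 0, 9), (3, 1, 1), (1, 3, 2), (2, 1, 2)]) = w(1→3)=2 + w(3→2)=1
= 3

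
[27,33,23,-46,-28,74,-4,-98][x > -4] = [27, 33, 23, 74]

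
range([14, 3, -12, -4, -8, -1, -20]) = 34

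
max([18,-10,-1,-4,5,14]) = 18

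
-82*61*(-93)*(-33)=-15351138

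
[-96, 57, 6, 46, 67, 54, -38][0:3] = [-96, 57, 6]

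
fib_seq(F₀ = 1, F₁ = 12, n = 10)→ F_2 = F_1 + F_0 = 13
F_3 = F_2 + F_1 = 25
F_4 = F_3 + F_2 = 38
...
= [1, 12, 13, 25, 38, 63, 101, 164, 265, 429]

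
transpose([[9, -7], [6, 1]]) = [[9, 6], [-7, 1]]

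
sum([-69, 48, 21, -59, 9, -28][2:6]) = slice → [21, -59, 9, -28]
21 + (-59) + 9 + (-28)
= -57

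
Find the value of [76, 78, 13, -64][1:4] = [78, 13, -64]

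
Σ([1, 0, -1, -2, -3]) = -5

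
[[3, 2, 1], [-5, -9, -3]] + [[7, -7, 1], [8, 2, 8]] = [[10, -5, 2], [3, -7, 5]]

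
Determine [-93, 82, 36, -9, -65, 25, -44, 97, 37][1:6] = [82, 36, -9, -65, 25]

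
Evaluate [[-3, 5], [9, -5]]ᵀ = [[-3, 9], [5, -5]]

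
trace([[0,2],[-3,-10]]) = diagonal: 0 + (-10)
= -10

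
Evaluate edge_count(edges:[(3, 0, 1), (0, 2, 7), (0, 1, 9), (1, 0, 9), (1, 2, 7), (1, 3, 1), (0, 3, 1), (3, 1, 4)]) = 8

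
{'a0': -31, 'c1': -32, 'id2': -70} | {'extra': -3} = {'a0': -31, 'c1': -32, 'id2': -70, 'extra': -3}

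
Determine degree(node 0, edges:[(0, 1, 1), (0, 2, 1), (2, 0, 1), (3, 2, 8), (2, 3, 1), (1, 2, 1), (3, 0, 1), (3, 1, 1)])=4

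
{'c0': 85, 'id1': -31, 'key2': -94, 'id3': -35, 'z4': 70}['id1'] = -31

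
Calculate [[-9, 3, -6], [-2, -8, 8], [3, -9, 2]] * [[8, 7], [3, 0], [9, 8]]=[[-117, -111], [32, 50], [15, 37]]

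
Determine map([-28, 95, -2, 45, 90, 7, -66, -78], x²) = (-28)²=784, (95)²=9025, (-2)²=4, (45)²=2025, (90)²=8100, (7)²=49, (-66)²=4356, (-78)²=6084
= [784, 9025, 4, 2025, 8100, 49, 4356, 6084]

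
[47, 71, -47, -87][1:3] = [71, -47]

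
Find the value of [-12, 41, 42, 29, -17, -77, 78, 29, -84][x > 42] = [78]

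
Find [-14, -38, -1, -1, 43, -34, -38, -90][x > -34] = [-14, -1, -1, 43]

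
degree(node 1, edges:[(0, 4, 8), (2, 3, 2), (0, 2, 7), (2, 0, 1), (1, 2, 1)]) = incident: (1,2)
= 1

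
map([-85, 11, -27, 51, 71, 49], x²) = (-85)²=7225, (11)²=121, (-27)²=729, (51)²=2601, (71)²=5041, (49)²=2401
= [7225, 121, 729, 2601, 5041, 2401]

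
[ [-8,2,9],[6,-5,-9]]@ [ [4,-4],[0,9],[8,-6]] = [[40, -4], [-48, -15]]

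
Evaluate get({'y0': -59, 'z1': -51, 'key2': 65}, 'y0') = -59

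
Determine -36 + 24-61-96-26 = -195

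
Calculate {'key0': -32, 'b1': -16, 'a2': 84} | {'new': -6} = {'key0': -32, 'b1': -16, 'a2': 84, 'new': -6}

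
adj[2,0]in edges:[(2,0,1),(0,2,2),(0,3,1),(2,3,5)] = 1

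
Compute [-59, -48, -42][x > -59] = [-48, -42]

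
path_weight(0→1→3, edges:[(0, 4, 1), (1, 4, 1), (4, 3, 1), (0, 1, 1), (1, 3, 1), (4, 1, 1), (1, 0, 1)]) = 2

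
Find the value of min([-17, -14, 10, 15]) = -17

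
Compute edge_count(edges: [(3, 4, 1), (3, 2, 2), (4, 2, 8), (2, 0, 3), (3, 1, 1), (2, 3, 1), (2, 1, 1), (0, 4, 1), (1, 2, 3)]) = 9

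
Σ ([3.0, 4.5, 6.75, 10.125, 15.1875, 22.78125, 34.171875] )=3.0 + 4.5 + 6.75 + 10.125 + 15.1875 + 22.78125 + 34.171875
= 96.515625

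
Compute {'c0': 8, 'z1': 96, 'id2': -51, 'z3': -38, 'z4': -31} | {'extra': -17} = {'c0': 8, 'z1': 96, 'id2': -51, 'z3': -38, 'z4': -31, 'extra': -17}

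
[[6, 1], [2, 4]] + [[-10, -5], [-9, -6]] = [[-4, -4], [-7, -2]]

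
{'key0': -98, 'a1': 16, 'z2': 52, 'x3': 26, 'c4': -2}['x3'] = 26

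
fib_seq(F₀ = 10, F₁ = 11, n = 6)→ [10, 11, 21, 32, 53, 85]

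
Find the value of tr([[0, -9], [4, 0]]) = 0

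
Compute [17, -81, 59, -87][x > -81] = keep x where x > -81: 17✓, -81✗, 59✓, -87✗
= [17, 59]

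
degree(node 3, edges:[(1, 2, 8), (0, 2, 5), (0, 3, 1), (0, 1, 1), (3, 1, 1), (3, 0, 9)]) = incident: (0,3), (3,1), (3,0)
= 3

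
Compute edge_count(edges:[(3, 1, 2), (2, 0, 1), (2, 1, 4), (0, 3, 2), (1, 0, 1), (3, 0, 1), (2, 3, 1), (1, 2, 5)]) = 8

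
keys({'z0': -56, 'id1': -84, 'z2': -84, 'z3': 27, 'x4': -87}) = ['z0', 'id1', 'z2', 'z3', 'x4']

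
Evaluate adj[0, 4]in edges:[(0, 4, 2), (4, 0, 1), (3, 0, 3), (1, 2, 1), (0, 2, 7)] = 2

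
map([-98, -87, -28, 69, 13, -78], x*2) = -98*2=-196, -87*2=-174, -28*2=-56, 69*2=138, 13*2=26, -78*2=-156
= [-196, -174, -56, 138, 26, -156]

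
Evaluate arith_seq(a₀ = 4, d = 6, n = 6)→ a_0 = 4 + 0*6 = 4
a_1 = 4 + 1*6 = 10
a_2 = 4 + 2*6 = 16
...
= [4, 10, 16, 22, 28, 34]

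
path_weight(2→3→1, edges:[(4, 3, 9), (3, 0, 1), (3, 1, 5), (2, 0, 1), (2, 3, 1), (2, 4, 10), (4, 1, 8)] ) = 6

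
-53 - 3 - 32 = -88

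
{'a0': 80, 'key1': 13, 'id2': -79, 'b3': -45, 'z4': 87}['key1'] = 13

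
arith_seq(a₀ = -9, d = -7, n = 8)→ [-9, -16, -23, -30, -37, -44, -51, -58]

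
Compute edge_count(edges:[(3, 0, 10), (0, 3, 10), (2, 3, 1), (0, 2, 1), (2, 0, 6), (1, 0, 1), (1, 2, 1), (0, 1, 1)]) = 8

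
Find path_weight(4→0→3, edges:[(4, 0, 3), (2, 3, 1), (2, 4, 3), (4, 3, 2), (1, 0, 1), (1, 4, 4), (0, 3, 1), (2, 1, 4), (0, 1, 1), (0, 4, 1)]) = w(4→0)=3 + w(0→3)=1
= 4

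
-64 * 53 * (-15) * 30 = 1526400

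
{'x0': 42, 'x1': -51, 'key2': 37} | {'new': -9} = {'x0': 42, 'x1': -51, 'key2': 37, 'new': -9}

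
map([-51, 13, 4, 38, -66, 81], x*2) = [-102, 26, 8, 76, -132, 162]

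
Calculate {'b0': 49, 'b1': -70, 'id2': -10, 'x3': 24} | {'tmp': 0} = {'b0': 49, 'b1': -70, 'id2': -10, 'x3': 24, 'tmp': 0}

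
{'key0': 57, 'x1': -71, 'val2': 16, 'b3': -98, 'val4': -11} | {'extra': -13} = {'key0': 57, 'x1': -71, 'val2': 16, 'b3': -98, 'val4': -11, 'extra': -13}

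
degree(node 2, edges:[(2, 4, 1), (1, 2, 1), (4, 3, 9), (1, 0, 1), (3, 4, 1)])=2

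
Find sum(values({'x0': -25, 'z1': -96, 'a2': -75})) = -196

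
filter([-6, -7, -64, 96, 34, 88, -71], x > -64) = keep x where x > -64: -6✓, -7✓, -64✗, 96✓, 34✓, 88✓, -71✗
= [-6, -7, 96, 34, 88]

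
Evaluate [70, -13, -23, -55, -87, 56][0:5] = [70, -13, -23, -55, -87]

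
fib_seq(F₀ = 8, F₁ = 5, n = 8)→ F_2 = F_1 + F_0 = 13
F_3 = F_2 + F_1 = 18
F_4 = F_3 + F_2 = 31
...
= [8, 5, 13, 18, 31, 49, 80, 129]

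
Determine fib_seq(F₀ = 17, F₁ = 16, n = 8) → F_2 = F_1 + F_0 = 33
F_3 = F_2 + F_1 = 49
F_4 = F_3 + F_2 = 82
...
= [17, 16, 33, 49, 82, 131, 213, 344]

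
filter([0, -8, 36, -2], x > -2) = keep x where x > -2: 0✓, -8✗, 36✓, -2✗
= [0, 36]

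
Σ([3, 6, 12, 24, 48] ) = 3 + 6 + 12 + 24 + 48
= 93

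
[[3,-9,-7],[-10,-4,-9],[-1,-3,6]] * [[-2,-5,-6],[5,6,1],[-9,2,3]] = [[12, -83, -48], [81, 8, 29], [-67, -1, 21]]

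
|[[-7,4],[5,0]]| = -20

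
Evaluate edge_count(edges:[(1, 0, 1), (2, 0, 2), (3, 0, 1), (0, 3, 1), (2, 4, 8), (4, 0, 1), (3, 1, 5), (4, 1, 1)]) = 8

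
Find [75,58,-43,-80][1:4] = [58, -43, -80]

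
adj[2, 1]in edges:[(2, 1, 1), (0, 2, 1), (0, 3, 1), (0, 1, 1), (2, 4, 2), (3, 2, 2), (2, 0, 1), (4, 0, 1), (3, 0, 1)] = 1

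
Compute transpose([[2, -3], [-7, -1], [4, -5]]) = [[2, -7, 4], [-3, -1, -5]]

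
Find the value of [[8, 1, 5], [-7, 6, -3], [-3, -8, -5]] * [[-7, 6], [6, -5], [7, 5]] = C[0][0] = (8)*(-7) + (1)*(6) + (5)*(7) = -15
C[0][1] = (8)*(6) + (1)*(-5) + (5)*(5) = 68
C[1][0] = (-7)*(-7) + (6)*(6) + (-3)*(7) = 64
C[1][1] = (-7)*(6) + (6)*(-5) + (-3)*(5) = -87
C[2][0] = (-3)*(-7) + (-8)*(6) + (-5)*(7) = -62
C[2][1] = (-3)*(6) + (-8)*(-5) + (-5)*(5) = -3
= [[-15, 68], [64, -87], [-62, -3]]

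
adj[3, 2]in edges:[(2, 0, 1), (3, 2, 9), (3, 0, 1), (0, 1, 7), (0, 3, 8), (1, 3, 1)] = 9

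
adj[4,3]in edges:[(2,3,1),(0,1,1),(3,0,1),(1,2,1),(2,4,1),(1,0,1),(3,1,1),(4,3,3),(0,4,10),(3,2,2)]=3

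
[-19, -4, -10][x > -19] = keep x where x > -19: -19✗, -4✓, -10✓
= [-4, -10]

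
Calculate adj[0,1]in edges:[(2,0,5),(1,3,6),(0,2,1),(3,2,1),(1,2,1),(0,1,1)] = 1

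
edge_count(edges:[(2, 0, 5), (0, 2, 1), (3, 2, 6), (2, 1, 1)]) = 4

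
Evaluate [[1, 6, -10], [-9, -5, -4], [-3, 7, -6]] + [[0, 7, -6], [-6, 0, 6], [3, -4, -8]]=[[1, 13, -16], [-15, -5, 2], [0, 3, -14]]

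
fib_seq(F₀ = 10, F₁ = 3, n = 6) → F_2 = F_1 + F_0 = 13
F_3 = F_2 + F_1 = 16
F_4 = F_3 + F_2 = 29
...
= [10, 3, 13, 16, 29, 45]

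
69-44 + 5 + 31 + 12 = 73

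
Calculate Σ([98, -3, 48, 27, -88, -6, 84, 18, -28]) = 98 + (-3) + 48 + 27 + (-88) + (-6) + 84 + 18 + (-28)
= 150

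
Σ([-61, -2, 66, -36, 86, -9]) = (-61) + (-2) + 66 + (-36) + 86 + (-9)
= 44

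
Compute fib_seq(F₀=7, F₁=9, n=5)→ [7, 9, 16, 25, 41]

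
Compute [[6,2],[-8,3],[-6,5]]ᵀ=[[6, -8, -6], [2, 3, 5]]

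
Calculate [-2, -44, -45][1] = -44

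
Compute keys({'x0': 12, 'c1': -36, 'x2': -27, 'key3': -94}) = ['x0', 'c1', 'x2', 'key3']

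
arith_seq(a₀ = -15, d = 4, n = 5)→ a_0 = -15 + 0*4 = -15
a_1 = -15 + 1*4 = -11
a_2 = -15 + 2*4 = -7
...
= [-15, -11, -7, -3, 1]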